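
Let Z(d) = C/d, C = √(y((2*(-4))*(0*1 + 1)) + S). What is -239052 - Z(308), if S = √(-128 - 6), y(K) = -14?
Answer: -239052 - √(-14 + I*√134)/308 ≈ -2.3905e+5 - 0.013021*I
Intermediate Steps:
S = I*√134 (S = √(-134) = I*√134 ≈ 11.576*I)
C = √(-14 + I*√134) ≈ 1.4432 + 4.0104*I
Z(d) = √(-14 + I*√134)/d
-239052 - Z(308) = -239052 - √(-14 + I*√134)/308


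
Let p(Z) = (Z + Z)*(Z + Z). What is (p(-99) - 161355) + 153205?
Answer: 31054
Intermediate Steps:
p(Z) = 4*Z² (p(Z) = (2*Z)*(2*Z) = 4*Z²)
(p(-99) - 161355) + 153205 = (4*(-99)² - 161355) + 153205 = (4*9801 - 161355) + 153205 = (39204 - 161355) + 153205 = -122151 + 153205 = 31054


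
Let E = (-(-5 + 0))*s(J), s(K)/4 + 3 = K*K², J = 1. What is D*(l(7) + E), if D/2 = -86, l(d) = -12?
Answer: 8944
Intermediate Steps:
D = -172 (D = 2*(-86) = -172)
s(K) = -12 + 4*K³ (s(K) = -12 + 4*(K*K²) = -12 + 4*K³)
E = -40 (E = (-(-5 + 0))*(-12 + 4*1³) = (-1*(-5))*(-12 + 4*1) = 5*(-12 + 4) = 5*(-8) = -40)
D*(l(7) + E) = -172*(-12 - 40) = -172*(-52) = 8944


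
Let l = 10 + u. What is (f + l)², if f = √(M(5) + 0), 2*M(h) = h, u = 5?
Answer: (30 + √10)²/4 ≈ 274.93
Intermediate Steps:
M(h) = h/2
l = 15 (l = 10 + 5 = 15)
f = √10/2 (f = √((½)*5 + 0) = √(5/2 + 0) = √(5/2) = √10/2 ≈ 1.5811)
(f + l)² = (√10/2 + 15)² = (15 + √10/2)²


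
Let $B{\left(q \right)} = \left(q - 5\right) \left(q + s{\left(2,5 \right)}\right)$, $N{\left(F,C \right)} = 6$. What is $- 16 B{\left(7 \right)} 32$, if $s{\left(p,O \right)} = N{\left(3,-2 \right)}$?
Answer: $-13312$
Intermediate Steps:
$s{\left(p,O \right)} = 6$
$B{\left(q \right)} = \left(-5 + q\right) \left(6 + q\right)$ ($B{\left(q \right)} = \left(q - 5\right) \left(q + 6\right) = \left(-5 + q\right) \left(6 + q\right)$)
$- 16 B{\left(7 \right)} 32 = - 16 \left(-30 + 7 + 7^{2}\right) 32 = - 16 \left(-30 + 7 + 49\right) 32 = \left(-16\right) 26 \cdot 32 = \left(-416\right) 32 = -13312$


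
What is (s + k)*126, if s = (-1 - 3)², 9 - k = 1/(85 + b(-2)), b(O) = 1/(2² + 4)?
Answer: 714714/227 ≈ 3148.5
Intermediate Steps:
b(O) = ⅛ (b(O) = 1/(4 + 4) = 1/8 = ⅛)
k = 6121/681 (k = 9 - 1/(85 + ⅛) = 9 - 1/681/8 = 9 - 1*8/681 = 9 - 8/681 = 6121/681 ≈ 8.9883)
s = 16 (s = (-4)² = 16)
(s + k)*126 = (16 + 6121/681)*126 = (17017/681)*126 = 714714/227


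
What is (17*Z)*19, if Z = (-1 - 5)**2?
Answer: 11628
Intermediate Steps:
Z = 36 (Z = (-6)**2 = 36)
(17*Z)*19 = (17*36)*19 = 612*19 = 11628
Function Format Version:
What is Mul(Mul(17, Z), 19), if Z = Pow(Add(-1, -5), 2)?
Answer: 11628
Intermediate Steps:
Z = 36 (Z = Pow(-6, 2) = 36)
Mul(Mul(17, Z), 19) = Mul(Mul(17, 36), 19) = Mul(612, 19) = 11628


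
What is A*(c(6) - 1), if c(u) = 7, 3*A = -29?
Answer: -58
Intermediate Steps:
A = -29/3 (A = (1/3)*(-29) = -29/3 ≈ -9.6667)
A*(c(6) - 1) = -29*(7 - 1)/3 = -29/3*6 = -58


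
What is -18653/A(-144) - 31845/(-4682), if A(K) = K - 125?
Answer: 95899651/1259458 ≈ 76.144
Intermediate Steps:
A(K) = -125 + K
-18653/A(-144) - 31845/(-4682) = -18653/(-125 - 144) - 31845/(-4682) = -18653/(-269) - 31845*(-1/4682) = -18653*(-1/269) + 31845/4682 = 18653/269 + 31845/4682 = 95899651/1259458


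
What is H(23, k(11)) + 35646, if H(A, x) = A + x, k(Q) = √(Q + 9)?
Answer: 35669 + 2*√5 ≈ 35674.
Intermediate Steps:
k(Q) = √(9 + Q)
H(23, k(11)) + 35646 = (23 + √(9 + 11)) + 35646 = (23 + √20) + 35646 = (23 + 2*√5) + 35646 = 35669 + 2*√5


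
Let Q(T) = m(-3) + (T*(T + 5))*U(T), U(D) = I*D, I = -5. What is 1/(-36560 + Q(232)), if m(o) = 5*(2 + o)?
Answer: -1/63818005 ≈ -1.5670e-8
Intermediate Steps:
U(D) = -5*D
m(o) = 10 + 5*o
Q(T) = -5 - 5*T**2*(5 + T) (Q(T) = (10 + 5*(-3)) + (T*(T + 5))*(-5*T) = (10 - 15) + (T*(5 + T))*(-5*T) = -5 - 5*T**2*(5 + T))
1/(-36560 + Q(232)) = 1/(-36560 + (-5 - 25*232**2 - 5*232**3)) = 1/(-36560 + (-5 - 25*53824 - 5*12487168)) = 1/(-36560 + (-5 - 1345600 - 62435840)) = 1/(-36560 - 63781445) = 1/(-63818005) = -1/63818005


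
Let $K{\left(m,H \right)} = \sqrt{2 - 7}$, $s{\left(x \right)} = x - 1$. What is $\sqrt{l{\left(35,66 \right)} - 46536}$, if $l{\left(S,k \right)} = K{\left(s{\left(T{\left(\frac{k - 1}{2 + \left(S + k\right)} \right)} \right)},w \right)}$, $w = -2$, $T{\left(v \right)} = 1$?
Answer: $\sqrt{-46536 + i \sqrt{5}} \approx 0.0052 + 215.72 i$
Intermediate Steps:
$s{\left(x \right)} = -1 + x$
$K{\left(m,H \right)} = i \sqrt{5}$ ($K{\left(m,H \right)} = \sqrt{-5} = i \sqrt{5}$)
$l{\left(S,k \right)} = i \sqrt{5}$
$\sqrt{l{\left(35,66 \right)} - 46536} = \sqrt{i \sqrt{5} - 46536} = \sqrt{-46536 + i \sqrt{5}}$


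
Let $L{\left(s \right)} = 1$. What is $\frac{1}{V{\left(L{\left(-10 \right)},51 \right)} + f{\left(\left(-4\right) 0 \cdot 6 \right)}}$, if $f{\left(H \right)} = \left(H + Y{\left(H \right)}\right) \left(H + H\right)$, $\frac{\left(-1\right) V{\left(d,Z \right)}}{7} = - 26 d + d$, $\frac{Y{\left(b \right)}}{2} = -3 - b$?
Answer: $\frac{1}{175} \approx 0.0057143$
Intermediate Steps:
$Y{\left(b \right)} = -6 - 2 b$ ($Y{\left(b \right)} = 2 \left(-3 - b\right) = -6 - 2 b$)
$V{\left(d,Z \right)} = 175 d$ ($V{\left(d,Z \right)} = - 7 \left(- 26 d + d\right) = - 7 \left(- 25 d\right) = 175 d$)
$f{\left(H \right)} = 2 H \left(-6 - H\right)$ ($f{\left(H \right)} = \left(H - \left(6 + 2 H\right)\right) \left(H + H\right) = \left(-6 - H\right) 2 H = 2 H \left(-6 - H\right)$)
$\frac{1}{V{\left(L{\left(-10 \right)},51 \right)} + f{\left(\left(-4\right) 0 \cdot 6 \right)}} = \frac{1}{175 \cdot 1 + 2 \left(-4\right) 0 \cdot 6 \left(-6 - \left(-4\right) 0 \cdot 6\right)} = \frac{1}{175 + 2 \cdot 0 \cdot 6 \left(-6 - 0 \cdot 6\right)} = \frac{1}{175 + 2 \cdot 0 \left(-6 - 0\right)} = \frac{1}{175 + 2 \cdot 0 \left(-6 + 0\right)} = \frac{1}{175 + 2 \cdot 0 \left(-6\right)} = \frac{1}{175 + 0} = \frac{1}{175}$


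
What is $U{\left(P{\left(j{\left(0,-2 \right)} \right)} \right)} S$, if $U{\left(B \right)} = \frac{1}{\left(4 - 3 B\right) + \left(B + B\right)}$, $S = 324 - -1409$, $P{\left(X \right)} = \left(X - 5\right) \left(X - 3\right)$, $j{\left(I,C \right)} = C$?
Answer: $- \frac{1733}{31} \approx -55.903$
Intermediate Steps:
$P{\left(X \right)} = \left(-5 + X\right) \left(-3 + X\right)$
$S = 1733$ ($S = 324 + 1409 = 1733$)
$U{\left(B \right)} = \frac{1}{4 - B}$ ($U{\left(B \right)} = \frac{1}{\left(4 - 3 B\right) + 2 B} = \frac{1}{4 - B}$)
$U{\left(P{\left(j{\left(0,-2 \right)} \right)} \right)} S = - \frac{1}{-4 + \left(15 + \left(-2\right)^{2} - -16\right)} 1733 = - \frac{1}{-4 + \left(15 + 4 + 16\right)} 1733 = - \frac{1}{-4 + 35} \cdot 1733 = - \frac{1}{31} \cdot 1733 = \left(-1\right) \frac{1}{31} \cdot 1733 = \left(- \frac{1}{31}\right) 1733 = - \frac{1733}{31}$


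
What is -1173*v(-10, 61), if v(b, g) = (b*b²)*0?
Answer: 0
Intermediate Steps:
v(b, g) = 0 (v(b, g) = b³*0 = 0)
-1173*v(-10, 61) = -1173*0 = 0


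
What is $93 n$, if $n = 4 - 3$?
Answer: $93$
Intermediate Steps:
$n = 1$ ($n = 4 - 3 = 1$)
$93 n = 93 \cdot 1 = 93$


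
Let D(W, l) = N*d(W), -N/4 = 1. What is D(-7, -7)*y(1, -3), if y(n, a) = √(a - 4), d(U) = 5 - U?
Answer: -48*I*√7 ≈ -127.0*I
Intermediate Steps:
N = -4 (N = -4*1 = -4)
y(n, a) = √(-4 + a)
D(W, l) = -20 + 4*W (D(W, l) = -4*(5 - W) = -20 + 4*W)
D(-7, -7)*y(1, -3) = (-20 + 4*(-7))*√(-4 - 3) = (-20 - 28)*√(-7) = -48*I*√7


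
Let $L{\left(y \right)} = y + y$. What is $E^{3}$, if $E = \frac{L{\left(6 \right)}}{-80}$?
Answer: $- \frac{27}{8000} \approx -0.003375$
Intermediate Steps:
$L{\left(y \right)} = 2 y$
$E = - \frac{3}{20}$ ($E = \frac{2 \cdot 6}{-80} = 12 \left(- \frac{1}{80}\right) = - \frac{3}{20} \approx -0.15$)
$E^{3} = \left(- \frac{3}{20}\right)^{3} = - \frac{27}{8000}$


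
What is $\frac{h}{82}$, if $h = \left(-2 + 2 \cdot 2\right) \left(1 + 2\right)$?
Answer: $\frac{3}{41} \approx 0.073171$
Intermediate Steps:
$h = 6$ ($h = \left(-2 + 4\right) 3 = 2 \cdot 3 = 6$)
$\frac{h}{82} = \frac{6}{82} = 6 \cdot \frac{1}{82} = \frac{3}{41}$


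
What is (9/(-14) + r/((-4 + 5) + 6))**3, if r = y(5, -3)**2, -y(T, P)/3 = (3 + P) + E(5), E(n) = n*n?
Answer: 1420413670521/2744 ≈ 5.1764e+8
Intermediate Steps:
E(n) = n**2
y(T, P) = -84 - 3*P (y(T, P) = -3*((3 + P) + 5**2) = -3*((3 + P) + 25) = -3*(28 + P) = -84 - 3*P)
r = 5625 (r = (-84 - 3*(-3))**2 = (-84 + 9)**2 = (-75)**2 = 5625)
(9/(-14) + r/((-4 + 5) + 6))**3 = (9/(-14) + 5625/((-4 + 5) + 6))**3 = (9*(-1/14) + 5625/(1 + 6))**3 = (-9/14 + 5625/7)**3 = (11241/14)**3 = 1420413670521/2744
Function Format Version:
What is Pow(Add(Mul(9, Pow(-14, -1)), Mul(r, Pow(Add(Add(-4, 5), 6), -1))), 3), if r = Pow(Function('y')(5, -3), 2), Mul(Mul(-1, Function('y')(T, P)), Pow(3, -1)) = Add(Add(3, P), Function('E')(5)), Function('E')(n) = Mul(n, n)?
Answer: Rational(1420413670521, 2744) ≈ 5.1764e+8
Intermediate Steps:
Function('E')(n) = Pow(n, 2)
Function('y')(T, P) = Add(-84, Mul(-3, P)) (Function('y')(T, P) = Mul(-3, Add(Add(3, P), Pow(5, 2))) = Mul(-3, Add(Add(3, P), 25)) = Mul(-3, Add(28, P)) = Add(-84, Mul(-3, P)))
r = 5625 (r = Pow(Add(-84, Mul(-3, -3)), 2) = Pow(Add(-84, 9), 2) = Pow(-75, 2) = 5625)
Pow(Add(Mul(9, Pow(-14, -1)), Mul(r, Pow(Add(Add(-4, 5), 6), -1))), 3) = Pow(Add(Mul(9, Pow(-14, -1)), Mul(5625, Pow(Add(Add(-4, 5), 6), -1))), 3) = Pow(Add(Mul(9, Rational(-1, 14)), Mul(5625, Pow(Add(1, 6), -1))), 3) = Pow(Add(Rational(-9, 14), Mul(5625, Pow(7, -1))), 3) = Pow(Add(Rational(-9, 14), Mul(5625, Rational(1, 7))), 3) = Pow(Add(Rational(-9, 14), Rational(5625, 7)), 3) = Pow(Rational(11241, 14), 3) = Rational(1420413670521, 2744)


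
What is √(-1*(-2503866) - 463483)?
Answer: √2040383 ≈ 1428.4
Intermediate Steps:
√(-1*(-2503866) - 463483) = √(2503866 - 463483) = √2040383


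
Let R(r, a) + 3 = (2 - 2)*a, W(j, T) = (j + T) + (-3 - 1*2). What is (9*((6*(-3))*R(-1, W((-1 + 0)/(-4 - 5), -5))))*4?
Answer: 1944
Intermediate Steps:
W(j, T) = -5 + T + j (W(j, T) = (T + j) + (-3 - 2) = (T + j) - 5 = -5 + T + j)
R(r, a) = -3 (R(r, a) = -3 + (2 - 2)*a = -3 + 0*a = -3 + 0 = -3)
(9*((6*(-3))*R(-1, W((-1 + 0)/(-4 - 5), -5))))*4 = (9*((6*(-3))*(-3)))*4 = (9*(-18*(-3)))*4 = (9*54)*4 = 486*4 = 1944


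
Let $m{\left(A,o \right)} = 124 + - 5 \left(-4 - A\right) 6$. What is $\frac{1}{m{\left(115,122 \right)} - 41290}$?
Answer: $- \frac{1}{37596} \approx -2.6599 \cdot 10^{-5}$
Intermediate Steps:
$m{\left(A,o \right)} = 244 + 30 A$ ($m{\left(A,o \right)} = 124 + \left(20 + 5 A\right) 6 = 124 + \left(120 + 30 A\right) = 244 + 30 A$)
$\frac{1}{m{\left(115,122 \right)} - 41290} = \frac{1}{\left(244 + 30 \cdot 115\right) - 41290} = \frac{1}{\left(244 + 3450\right) - 41290} = \frac{1}{3694 - 41290} = \frac{1}{-37596} = - \frac{1}{37596}$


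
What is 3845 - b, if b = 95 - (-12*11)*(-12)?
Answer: 5334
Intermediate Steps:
b = -1489 (b = 95 - (-132)*(-12) = 95 - 1*1584 = 95 - 1584 = -1489)
3845 - b = 3845 - 1*(-1489) = 3845 + 1489 = 5334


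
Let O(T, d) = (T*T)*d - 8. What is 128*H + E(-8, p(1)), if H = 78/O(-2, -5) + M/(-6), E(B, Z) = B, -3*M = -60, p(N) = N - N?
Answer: -16616/21 ≈ -791.24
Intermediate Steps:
p(N) = 0
M = 20 (M = -1/3*(-60) = 20)
O(T, d) = -8 + d*T**2 (O(T, d) = T**2*d - 8 = d*T**2 - 8 = -8 + d*T**2)
H = -257/42 (H = 78/(-8 - 5*(-2)**2) + 20/(-6) = 78/(-8 - 5*4) + 20*(-1/6) = 78/(-8 - 20) - 10/3 = 78/(-28) - 10/3 = 78*(-1/28) - 10/3 = -39/14 - 10/3 = -257/42 ≈ -6.1190)
128*H + E(-8, p(1)) = 128*(-257/42) - 8 = -16448/21 - 8 = -16616/21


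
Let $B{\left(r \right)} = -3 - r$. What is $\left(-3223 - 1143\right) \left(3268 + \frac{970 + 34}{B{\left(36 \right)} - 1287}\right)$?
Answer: $- \frac{9457550612}{663} \approx -1.4265 \cdot 10^{7}$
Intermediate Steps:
$\left(-3223 - 1143\right) \left(3268 + \frac{970 + 34}{B{\left(36 \right)} - 1287}\right) = \left(-3223 - 1143\right) \left(3268 + \frac{970 + 34}{\left(-3 - 36\right) - 1287}\right) = - 4366 \left(3268 + \frac{1004}{\left(-3 - 36\right) - 1287}\right) = - 4366 \left(3268 + \frac{1004}{-39 - 1287}\right) = - 4366 \left(3268 + \frac{1004}{-1326}\right) = - 4366 \left(3268 + 1004 \left(- \frac{1}{1326}\right)\right) = - 4366 \left(3268 - \frac{502}{663}\right) = \left(-4366\right) \frac{2166182}{663} = - \frac{9457550612}{663}$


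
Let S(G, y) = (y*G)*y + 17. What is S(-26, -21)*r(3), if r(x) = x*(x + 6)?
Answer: -309123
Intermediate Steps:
r(x) = x*(6 + x)
S(G, y) = 17 + G*y² (S(G, y) = (G*y)*y + 17 = G*y² + 17 = 17 + G*y²)
S(-26, -21)*r(3) = (17 - 26*(-21)²)*(3*(6 + 3)) = (17 - 26*441)*(3*9) = (17 - 11466)*27 = -11449*27 = -309123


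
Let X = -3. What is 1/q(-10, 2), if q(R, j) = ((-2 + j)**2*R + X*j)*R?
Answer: 1/60 ≈ 0.016667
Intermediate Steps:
q(R, j) = R*(-3*j + R*(-2 + j)**2) (q(R, j) = ((-2 + j)**2*R - 3*j)*R = (R*(-2 + j)**2 - 3*j)*R = (-3*j + R*(-2 + j)**2)*R = R*(-3*j + R*(-2 + j)**2))
1/q(-10, 2) = 1/(-10*(-3*2 - 10*(-2 + 2)**2)) = 1/(-10*(-6 - 10*0**2)) = 1/(-10*(-6 - 10*0)) = 1/(-10*(-6 + 0)) = 1/(-10*(-6)) = 1/60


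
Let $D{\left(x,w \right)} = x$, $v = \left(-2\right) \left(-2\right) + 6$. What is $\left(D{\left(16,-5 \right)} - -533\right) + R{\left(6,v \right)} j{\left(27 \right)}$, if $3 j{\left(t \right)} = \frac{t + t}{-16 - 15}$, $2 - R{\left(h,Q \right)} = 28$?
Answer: $\frac{17487}{31} \approx 564.1$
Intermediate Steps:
$v = 10$ ($v = 4 + 6 = 10$)
$R{\left(h,Q \right)} = -26$ ($R{\left(h,Q \right)} = 2 - 28 = -26$)
$j{\left(t \right)} = - \frac{2 t}{93}$ ($j{\left(t \right)} = \frac{\left(t + t\right) \frac{1}{-16 - 15}}{3} = \frac{2 t \frac{1}{-31}}{3} = \frac{2 t \left(- \frac{1}{31}\right)}{3} = \frac{\left(- \frac{2}{31}\right) t}{3} = - \frac{2 t}{93}$)
$\left(D{\left(16,-5 \right)} - -533\right) + R{\left(6,v \right)} j{\left(27 \right)} = \left(16 - -533\right) - 26 \left(\left(- \frac{2}{93}\right) 27\right) = \left(16 + 533\right) - - \frac{468}{31} = 549 + \frac{468}{31} = \frac{17487}{31}$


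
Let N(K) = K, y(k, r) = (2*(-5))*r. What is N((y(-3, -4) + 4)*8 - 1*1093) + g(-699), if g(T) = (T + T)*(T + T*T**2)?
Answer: 477462850863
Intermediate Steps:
y(k, r) = -10*r
g(T) = 2*T*(T + T**3) (g(T) = (2*T)*(T + T**3) = 2*T*(T + T**3))
N((y(-3, -4) + 4)*8 - 1*1093) + g(-699) = ((-10*(-4) + 4)*8 - 1*1093) + 2*(-699)**2*(1 + (-699)**2) = ((40 + 4)*8 - 1093) + 2*488601*(1 + 488601) = (44*8 - 1093) + 2*488601*488602 = (352 - 1093) + 477462851604 = -741 + 477462851604 = 477462850863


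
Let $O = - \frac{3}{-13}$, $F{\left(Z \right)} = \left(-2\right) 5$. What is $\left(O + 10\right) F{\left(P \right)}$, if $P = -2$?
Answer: $- \frac{1330}{13} \approx -102.31$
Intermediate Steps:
$F{\left(Z \right)} = -10$
$O = \frac{3}{13}$ ($O = \left(-3\right) \left(- \frac{1}{13}\right) = \frac{3}{13} \approx 0.23077$)
$\left(O + 10\right) F{\left(P \right)} = \left(\frac{3}{13} + 10\right) \left(-10\right) = \frac{133}{13} \left(-10\right) = - \frac{1330}{13}$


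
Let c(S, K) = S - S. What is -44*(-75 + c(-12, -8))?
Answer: 3300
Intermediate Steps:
c(S, K) = 0
-44*(-75 + c(-12, -8)) = -44*(-75 + 0) = -44*(-75) = 3300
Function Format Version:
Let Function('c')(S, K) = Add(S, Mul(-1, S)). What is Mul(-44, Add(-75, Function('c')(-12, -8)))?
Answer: 3300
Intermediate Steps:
Function('c')(S, K) = 0
Mul(-44, Add(-75, Function('c')(-12, -8))) = Mul(-44, Add(-75, 0)) = Mul(-44, -75) = 3300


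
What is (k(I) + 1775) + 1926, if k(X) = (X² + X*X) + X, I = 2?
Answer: 3711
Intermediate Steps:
k(X) = X + 2*X² (k(X) = (X² + X²) + X = 2*X² + X = X + 2*X²)
(k(I) + 1775) + 1926 = (2*(1 + 2*2) + 1775) + 1926 = (2*(1 + 4) + 1775) + 1926 = (2*5 + 1775) + 1926 = (10 + 1775) + 1926 = 1785 + 1926 = 3711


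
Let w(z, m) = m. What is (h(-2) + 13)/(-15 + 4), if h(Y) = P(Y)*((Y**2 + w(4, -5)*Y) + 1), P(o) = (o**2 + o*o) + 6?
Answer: -223/11 ≈ -20.273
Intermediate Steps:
P(o) = 6 + 2*o**2 (P(o) = (o**2 + o**2) + 6 = 2*o**2 + 6 = 6 + 2*o**2)
h(Y) = (6 + 2*Y**2)*(1 + Y**2 - 5*Y) (h(Y) = (6 + 2*Y**2)*((Y**2 - 5*Y) + 1) = (6 + 2*Y**2)*(1 + Y**2 - 5*Y))
(h(-2) + 13)/(-15 + 4) = (2*(3 + (-2)**2)*(1 + (-2)**2 - 5*(-2)) + 13)/(-15 + 4) = (2*(3 + 4)*(1 + 4 + 10) + 13)/(-11) = -(2*7*15 + 13)/11 = -(210 + 13)/11 = -1/11*223 = -223/11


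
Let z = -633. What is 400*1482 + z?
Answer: 592167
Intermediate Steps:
400*1482 + z = 400*1482 - 633 = 592800 - 633 = 592167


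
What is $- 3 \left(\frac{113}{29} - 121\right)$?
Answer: $\frac{10188}{29} \approx 351.31$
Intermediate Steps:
$- 3 \left(\frac{113}{29} - 121\right) = \left(-3\right) \left(- \frac{3396}{29}\right) = \frac{10188}{29}$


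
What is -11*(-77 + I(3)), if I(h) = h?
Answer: 814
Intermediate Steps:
-11*(-77 + I(3)) = -11*(-77 + 3) = -11*(-74) = 814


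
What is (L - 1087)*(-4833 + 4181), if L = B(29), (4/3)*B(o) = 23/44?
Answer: 31172609/44 ≈ 7.0847e+5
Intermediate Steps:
B(o) = 69/176 (B(o) = 3*(23/44)/4 = 3*(23*(1/44))/4 = (¾)*(23/44) = 69/176)
L = 69/176 ≈ 0.39205
(L - 1087)*(-4833 + 4181) = (69/176 - 1087)*(-4833 + 4181) = -191243/176*(-652) = 31172609/44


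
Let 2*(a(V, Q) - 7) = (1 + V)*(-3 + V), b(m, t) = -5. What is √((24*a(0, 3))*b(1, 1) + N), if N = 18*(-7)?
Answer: I*√786 ≈ 28.036*I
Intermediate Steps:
a(V, Q) = 7 + (1 + V)*(-3 + V)/2 (a(V, Q) = 7 + ((1 + V)*(-3 + V))/2 = 7 + (1 + V)*(-3 + V)/2)
N = -126
√((24*a(0, 3))*b(1, 1) + N) = √((24*(11/2 + (½)*0² - 1*0))*(-5) - 126) = √((24*(11/2 + (½)*0 + 0))*(-5) - 126) = √((24*(11/2 + 0 + 0))*(-5) - 126) = √((24*(11/2))*(-5) - 126) = √(132*(-5) - 126) = √(-660 - 126) = √(-786) = I*√786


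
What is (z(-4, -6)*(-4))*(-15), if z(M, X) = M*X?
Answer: 1440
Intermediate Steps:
(z(-4, -6)*(-4))*(-15) = (-4*(-6)*(-4))*(-15) = (24*(-4))*(-15) = -96*(-15) = 1440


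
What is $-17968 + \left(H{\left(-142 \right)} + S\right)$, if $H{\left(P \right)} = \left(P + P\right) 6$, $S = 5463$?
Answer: $-14209$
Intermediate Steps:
$H{\left(P \right)} = 12 P$ ($H{\left(P \right)} = 2 P 6 = 12 P$)
$-17968 + \left(H{\left(-142 \right)} + S\right) = -17968 + \left(12 \left(-142\right) + 5463\right) = -17968 + \left(-1704 + 5463\right) = -17968 + 3759 = -14209$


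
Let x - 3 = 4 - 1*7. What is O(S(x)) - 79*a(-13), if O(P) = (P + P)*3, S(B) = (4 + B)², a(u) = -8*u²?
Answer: 106904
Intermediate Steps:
x = 0 (x = 3 + (4 - 1*7) = 3 + (4 - 7) = 3 - 3 = 0)
O(P) = 6*P (O(P) = (2*P)*3 = 6*P)
O(S(x)) - 79*a(-13) = 6*(4 + 0)² - 79*(-8*(-13)²) = 6*4² - 79*(-8*169) = 6*16 - 79*(-1352) = 96 - 1*(-106808) = 96 + 106808 = 106904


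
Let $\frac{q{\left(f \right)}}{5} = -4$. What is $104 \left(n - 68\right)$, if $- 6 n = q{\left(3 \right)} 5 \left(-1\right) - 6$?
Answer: $- \frac{26104}{3} \approx -8701.3$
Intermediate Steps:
$q{\left(f \right)} = -20$ ($q{\left(f \right)} = 5 \left(-4\right) = -20$)
$n = - \frac{47}{3}$ ($n = - \frac{- 20 \cdot 5 \left(-1\right) - 6}{6} = - \frac{\left(-20\right) \left(-5\right) - 6}{6} = - \frac{100 - 6}{6} = \left(- \frac{1}{6}\right) 94 = - \frac{47}{3} \approx -15.667$)
$104 \left(n - 68\right) = 104 \left(- \frac{47}{3} - 68\right) = 104 \left(- \frac{251}{3}\right) = - \frac{26104}{3}$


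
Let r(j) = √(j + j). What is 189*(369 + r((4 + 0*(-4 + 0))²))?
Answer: 69741 + 756*√2 ≈ 70810.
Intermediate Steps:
r(j) = √2*√j (r(j) = √(2*j) = √2*√j)
189*(369 + r((4 + 0*(-4 + 0))²)) = 189*(369 + √2*√((4 + 0*(-4 + 0))²)) = 189*(369 + √2*√((4 + 0*(-4))²)) = 189*(369 + √2*√((4 + 0)²)) = 189*(369 + √2*√(4²)) = 189*(369 + √2*√16) = 189*(369 + √2*4) = 189*(369 + 4*√2) = 69741 + 756*√2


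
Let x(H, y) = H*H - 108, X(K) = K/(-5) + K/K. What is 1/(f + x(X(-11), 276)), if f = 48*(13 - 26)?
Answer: -25/18044 ≈ -0.0013855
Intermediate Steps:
X(K) = 1 - K/5 (X(K) = K*(-1/5) + 1 = -K/5 + 1 = 1 - K/5)
x(H, y) = -108 + H**2 (x(H, y) = H**2 - 108 = -108 + H**2)
f = -624 (f = 48*(-13) = -624)
1/(f + x(X(-11), 276)) = 1/(-624 + (-108 + (1 - 1/5*(-11))**2)) = 1/(-624 + (-108 + (1 + 11/5)**2)) = 1/(-624 + (-108 + (16/5)**2)) = 1/(-624 + (-108 + 256/25)) = 1/(-624 - 2444/25) = 1/(-18044/25) = -25/18044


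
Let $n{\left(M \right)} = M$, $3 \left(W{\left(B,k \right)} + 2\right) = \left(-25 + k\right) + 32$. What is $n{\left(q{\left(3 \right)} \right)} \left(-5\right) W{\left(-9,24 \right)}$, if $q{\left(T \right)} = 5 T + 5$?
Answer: $- \frac{2500}{3} \approx -833.33$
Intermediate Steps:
$W{\left(B,k \right)} = \frac{1}{3} + \frac{k}{3}$ ($W{\left(B,k \right)} = -2 + \frac{\left(-25 + k\right) + 32}{3} = -2 + \frac{7 + k}{3} = -2 + \left(\frac{7}{3} + \frac{k}{3}\right) = \frac{1}{3} + \frac{k}{3}$)
$q{\left(T \right)} = 5 + 5 T$
$n{\left(q{\left(3 \right)} \right)} \left(-5\right) W{\left(-9,24 \right)} = \left(5 + 5 \cdot 3\right) \left(-5\right) \left(\frac{1}{3} + \frac{1}{3} \cdot 24\right) = \left(5 + 15\right) \left(-5\right) \left(\frac{1}{3} + 8\right) = 20 \left(-5\right) \frac{25}{3} = \left(-100\right) \frac{25}{3} = - \frac{2500}{3}$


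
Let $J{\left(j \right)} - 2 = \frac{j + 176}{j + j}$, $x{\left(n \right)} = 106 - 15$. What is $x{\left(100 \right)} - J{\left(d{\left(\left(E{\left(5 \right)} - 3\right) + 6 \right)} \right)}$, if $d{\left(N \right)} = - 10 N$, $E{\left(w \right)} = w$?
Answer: $\frac{448}{5} \approx 89.6$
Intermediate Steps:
$x{\left(n \right)} = 91$ ($x{\left(n \right)} = 106 - 15 = 91$)
$J{\left(j \right)} = 2 + \frac{176 + j}{2 j}$ ($J{\left(j \right)} = 2 + \frac{j + 176}{j + j} = 2 + \frac{176 + j}{2 j}$)
$x{\left(100 \right)} - J{\left(d{\left(\left(E{\left(5 \right)} - 3\right) + 6 \right)} \right)} = 91 - \left(\frac{5}{2} + \frac{88}{\left(-10\right) \left(\left(5 - 3\right) + 6\right)}\right) = 91 - \left(\frac{5}{2} + \frac{88}{\left(-10\right) \left(2 + 6\right)}\right) = 91 - \left(\frac{5}{2} + \frac{88}{\left(-10\right) 8}\right) = 91 - \left(\frac{5}{2} + \frac{88}{-80}\right) = 91 - \left(\frac{5}{2} + 88 \left(- \frac{1}{80}\right)\right) = 91 - \left(\frac{5}{2} - \frac{11}{10}\right) = 91 - \frac{7}{5} = \frac{448}{5}$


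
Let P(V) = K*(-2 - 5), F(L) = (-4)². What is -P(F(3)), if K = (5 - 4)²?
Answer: 7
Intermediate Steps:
K = 1 (K = 1² = 1)
F(L) = 16
P(V) = -7 (P(V) = 1*(-2 - 5) = 1*(-7) = -7)
-P(F(3)) = -1*(-7) = 7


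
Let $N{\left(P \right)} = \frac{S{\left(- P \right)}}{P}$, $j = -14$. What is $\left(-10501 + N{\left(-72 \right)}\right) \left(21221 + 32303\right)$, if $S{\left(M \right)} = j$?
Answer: $- \frac{5058406049}{9} \approx -5.6204 \cdot 10^{8}$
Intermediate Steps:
$S{\left(M \right)} = -14$
$N{\left(P \right)} = - \frac{14}{P}$
$\left(-10501 + N{\left(-72 \right)}\right) \left(21221 + 32303\right) = \left(-10501 - \frac{14}{-72}\right) \left(21221 + 32303\right) = \left(-10501 - - \frac{7}{36}\right) 53524 = \left(-10501 + \frac{7}{36}\right) 53524 = \left(- \frac{378029}{36}\right) 53524 = - \frac{5058406049}{9}$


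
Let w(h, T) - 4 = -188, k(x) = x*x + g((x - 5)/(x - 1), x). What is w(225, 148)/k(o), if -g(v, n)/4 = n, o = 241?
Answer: -184/57117 ≈ -0.0032215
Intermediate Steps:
g(v, n) = -4*n
k(x) = x² - 4*x (k(x) = x*x - 4*x = x² - 4*x)
w(h, T) = -184 (w(h, T) = 4 - 188 = -184)
w(225, 148)/k(o) = -184*1/(241*(-4 + 241)) = -184/(241*237) = -184/57117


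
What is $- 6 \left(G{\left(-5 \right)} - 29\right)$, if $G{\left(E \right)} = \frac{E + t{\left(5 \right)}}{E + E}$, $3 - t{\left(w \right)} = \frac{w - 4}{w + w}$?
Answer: $\frac{8637}{50} \approx 172.74$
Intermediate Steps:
$t{\left(w \right)} = 3 - \frac{-4 + w}{2 w}$ ($t{\left(w \right)} = 3 - \frac{w - 4}{w + w} = 3 - \frac{-4 + w}{2 w}$)
$G{\left(E \right)} = \frac{\frac{29}{10} + E}{2 E}$ ($G{\left(E \right)} = \frac{E + \left(\frac{5}{2} + \frac{2}{5}\right)}{E + E} = \frac{E + \left(\frac{5}{2} + 2 \cdot \frac{1}{5}\right)}{2 E} = \left(E + \left(\frac{5}{2} + \frac{2}{5}\right)\right) \frac{1}{2 E} = \left(E + \frac{29}{10}\right) \frac{1}{2 E} = \left(\frac{29}{10} + E\right) \frac{1}{2 E} = \frac{\frac{29}{10} + E}{2 E}$)
$- 6 \left(G{\left(-5 \right)} - 29\right) = - 6 \left(\frac{29 + 10 \left(-5\right)}{20 \left(-5\right)} - 29\right) = - 6 \left(\frac{1}{20} \left(- \frac{1}{5}\right) \left(29 - 50\right) - 29\right) = - 6 \left(\frac{1}{20} \left(- \frac{1}{5}\right) \left(-21\right) - 29\right) = - 6 \left(\frac{21}{100} - 29\right) = \left(-6\right) \left(- \frac{2879}{100}\right) = \frac{8637}{50}$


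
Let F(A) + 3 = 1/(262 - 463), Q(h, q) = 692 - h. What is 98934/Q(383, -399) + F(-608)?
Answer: 6566366/20703 ≈ 317.17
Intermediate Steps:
F(A) = -604/201 (F(A) = -3 + 1/(262 - 463) = -3 + 1/(-201) = -3 - 1/201 = -604/201)
98934/Q(383, -399) + F(-608) = 98934/(692 - 1*383) - 604/201 = 98934/(692 - 383) - 604/201 = 98934/309 - 604/201 = 98934*(1/309) - 604/201 = 32978/103 - 604/201 = 6566366/20703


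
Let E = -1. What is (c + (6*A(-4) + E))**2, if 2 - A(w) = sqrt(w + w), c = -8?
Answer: -279 - 72*I*sqrt(2) ≈ -279.0 - 101.82*I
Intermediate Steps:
A(w) = 2 - sqrt(2)*sqrt(w) (A(w) = 2 - sqrt(w + w) = 2 - sqrt(2*w) = 2 - sqrt(2)*sqrt(w))
(c + (6*A(-4) + E))**2 = (-8 + (6*(2 - sqrt(2)*sqrt(-4)) - 1))**2 = (-8 + (6*(2 - sqrt(2)*2*I) - 1))**2 = (-8 + (6*(2 - 2*I*sqrt(2)) - 1))**2 = (-8 + ((12 - 12*I*sqrt(2)) - 1))**2 = (-8 + (11 - 12*I*sqrt(2)))**2 = (3 - 12*I*sqrt(2))**2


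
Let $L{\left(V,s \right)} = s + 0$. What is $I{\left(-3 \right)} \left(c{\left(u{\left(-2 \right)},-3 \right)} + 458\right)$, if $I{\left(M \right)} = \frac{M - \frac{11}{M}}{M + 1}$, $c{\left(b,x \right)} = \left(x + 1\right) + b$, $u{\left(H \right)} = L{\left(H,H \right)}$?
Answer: $- \frac{454}{3} \approx -151.33$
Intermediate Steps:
$L{\left(V,s \right)} = s$
$u{\left(H \right)} = H$
$c{\left(b,x \right)} = 1 + b + x$ ($c{\left(b,x \right)} = \left(1 + x\right) + b = 1 + b + x$)
$I{\left(M \right)} = \frac{M - \frac{11}{M}}{1 + M}$
$I{\left(-3 \right)} \left(c{\left(u{\left(-2 \right)},-3 \right)} + 458\right) = \frac{-11 + \left(-3\right)^{2}}{\left(-3\right) \left(1 - 3\right)} \left(\left(1 - 2 - 3\right) + 458\right) = - \frac{-11 + 9}{3 \left(-2\right)} \left(-4 + 458\right) = \left(- \frac{1}{3}\right) \left(- \frac{1}{2}\right) \left(-2\right) 454 = \left(- \frac{1}{3}\right) 454 = - \frac{454}{3}$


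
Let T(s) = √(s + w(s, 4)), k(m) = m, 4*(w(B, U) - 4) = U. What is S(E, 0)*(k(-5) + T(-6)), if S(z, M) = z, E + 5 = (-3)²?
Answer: -20 + 4*I ≈ -20.0 + 4.0*I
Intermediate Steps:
E = 4 (E = -5 + (-3)² = -5 + 9 = 4)
w(B, U) = 4 + U/4
T(s) = √(5 + s) (T(s) = √(s + (4 + (¼)*4)) = √(s + (4 + 1)) = √(s + 5) = √(5 + s))
S(E, 0)*(k(-5) + T(-6)) = 4*(-5 + √(5 - 6)) = 4*(-5 + √(-1)) = 4*(-5 + I) = -20 + 4*I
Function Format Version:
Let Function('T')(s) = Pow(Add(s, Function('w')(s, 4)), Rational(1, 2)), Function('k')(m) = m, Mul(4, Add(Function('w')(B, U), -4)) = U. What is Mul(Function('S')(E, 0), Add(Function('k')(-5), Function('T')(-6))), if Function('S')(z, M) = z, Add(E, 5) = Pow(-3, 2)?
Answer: Add(-20, Mul(4, I)) ≈ Add(-20.000, Mul(4.0000, I))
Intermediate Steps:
E = 4 (E = Add(-5, Pow(-3, 2)) = Add(-5, 9) = 4)
Function('w')(B, U) = Add(4, Mul(Rational(1, 4), U))
Function('T')(s) = Pow(Add(5, s), Rational(1, 2)) (Function('T')(s) = Pow(Add(s, Add(4, Mul(Rational(1, 4), 4))), Rational(1, 2)) = Pow(Add(s, Add(4, 1)), Rational(1, 2)) = Pow(Add(s, 5), Rational(1, 2)) = Pow(Add(5, s), Rational(1, 2)))
Mul(Function('S')(E, 0), Add(Function('k')(-5), Function('T')(-6))) = Mul(4, Add(-5, Pow(Add(5, -6), Rational(1, 2)))) = Mul(4, Add(-5, Pow(-1, Rational(1, 2)))) = Mul(4, Add(-5, I)) = Add(-20, Mul(4, I))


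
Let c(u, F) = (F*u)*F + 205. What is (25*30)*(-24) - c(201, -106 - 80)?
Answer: -6972001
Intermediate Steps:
c(u, F) = 205 + u*F**2 (c(u, F) = u*F**2 + 205 = 205 + u*F**2)
(25*30)*(-24) - c(201, -106 - 80) = (25*30)*(-24) - (205 + 201*(-106 - 80)**2) = 750*(-24) - (205 + 201*(-186)**2) = -18000 - (205 + 201*34596) = -18000 - (205 + 6953796) = -18000 - 1*6954001 = -18000 - 6954001 = -6972001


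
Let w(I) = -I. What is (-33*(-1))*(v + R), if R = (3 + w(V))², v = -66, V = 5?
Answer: -2046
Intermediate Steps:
R = 4 (R = (3 - 1*5)² = (3 - 5)² = (-2)² = 4)
(-33*(-1))*(v + R) = (-33*(-1))*(-66 + 4) = 33*(-62) = -2046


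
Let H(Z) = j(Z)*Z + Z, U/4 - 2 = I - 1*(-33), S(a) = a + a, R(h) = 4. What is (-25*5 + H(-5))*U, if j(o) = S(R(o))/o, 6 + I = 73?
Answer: -49776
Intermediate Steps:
I = 67 (I = -6 + 73 = 67)
S(a) = 2*a
U = 408 (U = 8 + 4*(67 - 1*(-33)) = 8 + 4*(67 + 33) = 8 + 4*100 = 8 + 400 = 408)
j(o) = 8/o (j(o) = (2*4)/o = 8/o)
H(Z) = 8 + Z (H(Z) = (8/Z)*Z + Z = 8 + Z)
(-25*5 + H(-5))*U = (-25*5 + (8 - 5))*408 = (-125 + 3)*408 = -122*408 = -49776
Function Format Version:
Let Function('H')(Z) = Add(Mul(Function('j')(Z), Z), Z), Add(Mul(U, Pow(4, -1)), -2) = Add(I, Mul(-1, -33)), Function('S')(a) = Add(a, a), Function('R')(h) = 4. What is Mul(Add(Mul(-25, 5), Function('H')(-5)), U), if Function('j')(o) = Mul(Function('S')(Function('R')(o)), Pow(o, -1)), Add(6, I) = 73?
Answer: -49776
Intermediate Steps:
I = 67 (I = Add(-6, 73) = 67)
Function('S')(a) = Mul(2, a)
U = 408 (U = Add(8, Mul(4, Add(67, Mul(-1, -33)))) = Add(8, Mul(4, Add(67, 33))) = Add(8, Mul(4, 100)) = Add(8, 400) = 408)
Function('j')(o) = Mul(8, Pow(o, -1)) (Function('j')(o) = Mul(Mul(2, 4), Pow(o, -1)) = Mul(8, Pow(o, -1)))
Function('H')(Z) = Add(8, Z) (Function('H')(Z) = Add(Mul(Mul(8, Pow(Z, -1)), Z), Z) = Add(8, Z))
Mul(Add(Mul(-25, 5), Function('H')(-5)), U) = Mul(Add(Mul(-25, 5), Add(8, -5)), 408) = Mul(Add(-125, 3), 408) = Mul(-122, 408) = -49776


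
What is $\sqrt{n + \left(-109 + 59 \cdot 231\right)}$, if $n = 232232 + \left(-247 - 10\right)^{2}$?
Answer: $\sqrt{311801} \approx 558.39$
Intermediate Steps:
$n = 298281$ ($n = 232232 + \left(-257\right)^{2} = 232232 + 66049 = 298281$)
$\sqrt{n + \left(-109 + 59 \cdot 231\right)} = \sqrt{298281 + \left(-109 + 59 \cdot 231\right)} = \sqrt{298281 + \left(-109 + 13629\right)} = \sqrt{298281 + 13520} = \sqrt{311801}$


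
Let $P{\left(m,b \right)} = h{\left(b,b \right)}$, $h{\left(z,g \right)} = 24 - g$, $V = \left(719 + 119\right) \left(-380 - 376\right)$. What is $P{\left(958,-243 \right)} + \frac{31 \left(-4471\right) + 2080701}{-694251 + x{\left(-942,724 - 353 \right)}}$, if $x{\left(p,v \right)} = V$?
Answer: $\frac{352574893}{1327779} \approx 265.54$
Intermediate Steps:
$V = -633528$ ($V = 838 \left(-756\right) = -633528$)
$x{\left(p,v \right)} = -633528$
$P{\left(m,b \right)} = 24 - b$
$P{\left(958,-243 \right)} + \frac{31 \left(-4471\right) + 2080701}{-694251 + x{\left(-942,724 - 353 \right)}} = \left(24 - -243\right) + \frac{31 \left(-4471\right) + 2080701}{-694251 - 633528} = \left(24 + 243\right) + \frac{-138601 + 2080701}{-1327779} = 267 + 1942100 \left(- \frac{1}{1327779}\right) = 267 - \frac{1942100}{1327779} = \frac{352574893}{1327779}$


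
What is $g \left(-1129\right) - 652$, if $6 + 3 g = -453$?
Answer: $172085$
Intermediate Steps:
$g = -153$ ($g = -2 + \frac{1}{3} \left(-453\right) = -2 - 151 = -153$)
$g \left(-1129\right) - 652 = \left(-153\right) \left(-1129\right) - 652 = 172737 - 652 = 172085$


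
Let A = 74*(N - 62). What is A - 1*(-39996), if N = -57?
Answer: 31190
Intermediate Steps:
A = -8806 (A = 74*(-57 - 62) = 74*(-119) = -8806)
A - 1*(-39996) = -8806 - 1*(-39996) = -8806 + 39996 = 31190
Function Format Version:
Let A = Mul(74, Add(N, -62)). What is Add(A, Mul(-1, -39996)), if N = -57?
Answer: 31190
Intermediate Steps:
A = -8806 (A = Mul(74, Add(-57, -62)) = Mul(74, -119) = -8806)
Add(A, Mul(-1, -39996)) = Add(-8806, Mul(-1, -39996)) = Add(-8806, 39996) = 31190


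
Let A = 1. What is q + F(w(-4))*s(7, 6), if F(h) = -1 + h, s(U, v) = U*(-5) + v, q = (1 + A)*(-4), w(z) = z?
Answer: 137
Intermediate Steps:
q = -8 (q = (1 + 1)*(-4) = 2*(-4) = -8)
s(U, v) = v - 5*U (s(U, v) = -5*U + v = v - 5*U)
q + F(w(-4))*s(7, 6) = -8 + (-1 - 4)*(6 - 5*7) = -8 - 5*(6 - 35) = -8 - 5*(-29) = -8 + 145 = 137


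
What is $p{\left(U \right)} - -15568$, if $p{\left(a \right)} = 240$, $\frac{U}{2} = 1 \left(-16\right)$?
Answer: $15808$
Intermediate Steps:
$U = -32$ ($U = 2 \cdot 1 \left(-16\right) = 2 \left(-16\right) = -32$)
$p{\left(U \right)} - -15568 = 240 - -15568 = 240 + 15568 = 15808$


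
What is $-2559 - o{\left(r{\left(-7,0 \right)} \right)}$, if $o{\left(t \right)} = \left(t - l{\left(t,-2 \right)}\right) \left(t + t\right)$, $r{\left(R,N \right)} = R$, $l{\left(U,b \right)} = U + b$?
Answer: $-2531$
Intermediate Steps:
$o{\left(t \right)} = 4 t$ ($o{\left(t \right)} = \left(t - \left(t - 2\right)\right) \left(t + t\right) = \left(t - \left(-2 + t\right)\right) 2 t = 2 \cdot 2 t = 4 t$)
$-2559 - o{\left(r{\left(-7,0 \right)} \right)} = -2559 - 4 \left(-7\right) = -2559 - -28 = -2559 + 28 = -2531$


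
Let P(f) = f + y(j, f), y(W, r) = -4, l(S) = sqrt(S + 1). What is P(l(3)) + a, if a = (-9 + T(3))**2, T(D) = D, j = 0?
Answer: 34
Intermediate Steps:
l(S) = sqrt(1 + S)
a = 36 (a = (-9 + 3)**2 = (-6)**2 = 36)
P(f) = -4 + f (P(f) = f - 4 = -4 + f)
P(l(3)) + a = (-4 + sqrt(1 + 3)) + 36 = (-4 + sqrt(4)) + 36 = (-4 + 2) + 36 = -2 + 36 = 34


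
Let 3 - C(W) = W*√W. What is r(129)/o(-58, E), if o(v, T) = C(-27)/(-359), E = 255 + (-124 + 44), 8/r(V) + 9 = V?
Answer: -359/98460 + 1077*I*√3/10940 ≈ -0.0036462 + 0.17051*I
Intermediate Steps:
r(V) = 8/(-9 + V)
C(W) = 3 - W^(3/2) (C(W) = 3 - W*√W = 3 - W^(3/2))
E = 175 (E = 255 - 80 = 175)
o(v, T) = -3/359 - 81*I*√3/359 (o(v, T) = (3 - (-27)^(3/2))/(-359) = (3 - (-81)*I*√3)*(-1/359) = (3 + 81*I*√3)*(-1/359) = -3/359 - 81*I*√3/359)
r(129)/o(-58, E) = (8/(-9 + 129))/(-3/359 - 81*I*√3/359) = (8/120)/(-3/359 - 81*I*√3/359) = (8*(1/120))/(-3/359 - 81*I*√3/359) = 1/(15*(-3/359 - 81*I*√3/359))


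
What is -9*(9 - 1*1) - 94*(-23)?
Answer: 2090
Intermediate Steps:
-9*(9 - 1*1) - 94*(-23) = -9*(9 - 1) + 2162 = -9*8 + 2162 = -72 + 2162 = 2090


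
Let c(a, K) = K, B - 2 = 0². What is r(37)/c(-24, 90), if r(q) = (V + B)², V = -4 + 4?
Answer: 2/45 ≈ 0.044444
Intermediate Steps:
B = 2 (B = 2 + 0² = 2 + 0 = 2)
V = 0
r(q) = 4 (r(q) = (0 + 2)² = 2² = 4)
r(37)/c(-24, 90) = 4/90 = 4*(1/90) = 2/45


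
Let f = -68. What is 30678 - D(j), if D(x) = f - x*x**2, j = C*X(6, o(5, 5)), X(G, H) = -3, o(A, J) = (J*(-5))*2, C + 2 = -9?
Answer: 66683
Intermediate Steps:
C = -11 (C = -2 - 9 = -11)
o(A, J) = -10*J (o(A, J) = -5*J*2 = -10*J)
j = 33 (j = -11*(-3) = 33)
D(x) = -68 - x**3 (D(x) = -68 - x*x**2 = -68 - x**3)
30678 - D(j) = 30678 - (-68 - 1*33**3) = 30678 - (-68 - 1*35937) = 30678 - (-68 - 35937) = 30678 - 1*(-36005) = 30678 + 36005 = 66683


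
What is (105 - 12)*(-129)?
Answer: -11997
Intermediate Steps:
(105 - 12)*(-129) = 93*(-129) = -11997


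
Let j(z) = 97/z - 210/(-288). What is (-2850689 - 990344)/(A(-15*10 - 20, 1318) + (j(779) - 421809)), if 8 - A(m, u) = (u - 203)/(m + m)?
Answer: 2441606400912/268121083603 ≈ 9.1064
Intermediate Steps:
j(z) = 35/48 + 97/z (j(z) = 97/z - 210*(-1/288) = 97/z + 35/48 = 35/48 + 97/z)
A(m, u) = 8 - (-203 + u)/(2*m) (A(m, u) = 8 - (u - 203)/(m + m) = 8 - (-203 + u)/(2*m))
(-2850689 - 990344)/(A(-15*10 - 20, 1318) + (j(779) - 421809)) = (-2850689 - 990344)/((203 - 1*1318 + 16*(-15*10 - 20))/(2*(-15*10 - 20)) + ((35/48 + 97/779) - 421809)) = -3841033/((203 - 1318 + 16*(-150 - 20))/(2*(-150 - 20)) + ((35/48 + 97*(1/779)) - 421809)) = -3841033/((½)*(203 - 1318 + 16*(-170))/(-170) + ((35/48 + 97/779) - 421809)) = -3841033/((½)*(-1/170)*(203 - 1318 - 2720) + (31921/37392 - 421809)) = -3841033/((½)*(-1/170)*(-3835) - 15772250207/37392) = -3841033/(767/68 - 15772250207/37392) = -3841033/(-268121083603/635664) = -3841033*(-635664/268121083603) = 2441606400912/268121083603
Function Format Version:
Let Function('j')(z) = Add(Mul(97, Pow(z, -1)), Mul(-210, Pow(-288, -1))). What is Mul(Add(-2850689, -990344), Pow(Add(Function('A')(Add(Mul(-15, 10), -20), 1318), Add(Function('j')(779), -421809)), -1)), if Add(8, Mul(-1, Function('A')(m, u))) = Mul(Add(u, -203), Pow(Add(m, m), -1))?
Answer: Rational(2441606400912, 268121083603) ≈ 9.1064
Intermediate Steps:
Function('j')(z) = Add(Rational(35, 48), Mul(97, Pow(z, -1))) (Function('j')(z) = Add(Mul(97, Pow(z, -1)), Mul(-210, Rational(-1, 288))) = Add(Mul(97, Pow(z, -1)), Rational(35, 48)) = Add(Rational(35, 48), Mul(97, Pow(z, -1))))
Function('A')(m, u) = Add(8, Mul(Rational(-1, 2), Pow(m, -1), Add(-203, u))) (Function('A')(m, u) = Add(8, Mul(-1, Mul(Add(u, -203), Pow(Add(m, m), -1)))) = Add(8, Mul(-1, Mul(Add(-203, u), Pow(Mul(2, m), -1)))) = Add(8, Mul(-1, Mul(Add(-203, u), Mul(Rational(1, 2), Pow(m, -1))))) = Add(8, Mul(-1, Mul(Rational(1, 2), Pow(m, -1), Add(-203, u)))) = Add(8, Mul(Rational(-1, 2), Pow(m, -1), Add(-203, u))))
Mul(Add(-2850689, -990344), Pow(Add(Function('A')(Add(Mul(-15, 10), -20), 1318), Add(Function('j')(779), -421809)), -1)) = Mul(Add(-2850689, -990344), Pow(Add(Mul(Rational(1, 2), Pow(Add(Mul(-15, 10), -20), -1), Add(203, Mul(-1, 1318), Mul(16, Add(Mul(-15, 10), -20)))), Add(Add(Rational(35, 48), Mul(97, Pow(779, -1))), -421809)), -1)) = Mul(-3841033, Pow(Add(Mul(Rational(1, 2), Pow(Add(-150, -20), -1), Add(203, -1318, Mul(16, Add(-150, -20)))), Add(Add(Rational(35, 48), Mul(97, Rational(1, 779))), -421809)), -1)) = Mul(-3841033, Pow(Add(Mul(Rational(1, 2), Pow(-170, -1), Add(203, -1318, Mul(16, -170))), Add(Add(Rational(35, 48), Rational(97, 779)), -421809)), -1)) = Mul(-3841033, Pow(Add(Mul(Rational(1, 2), Rational(-1, 170), Add(203, -1318, -2720)), Add(Rational(31921, 37392), -421809)), -1)) = Mul(-3841033, Pow(Add(Mul(Rational(1, 2), Rational(-1, 170), -3835), Rational(-15772250207, 37392)), -1)) = Mul(-3841033, Pow(Add(Rational(767, 68), Rational(-15772250207, 37392)), -1)) = Mul(-3841033, Pow(Rational(-268121083603, 635664), -1)) = Mul(-3841033, Rational(-635664, 268121083603)) = Rational(2441606400912, 268121083603)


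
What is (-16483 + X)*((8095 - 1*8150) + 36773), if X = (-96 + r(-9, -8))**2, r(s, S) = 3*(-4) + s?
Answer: -102590092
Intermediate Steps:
r(s, S) = -12 + s
X = 13689 (X = (-96 + (-12 - 9))**2 = (-96 - 21)**2 = (-117)**2 = 13689)
(-16483 + X)*((8095 - 1*8150) + 36773) = (-16483 + 13689)*((8095 - 1*8150) + 36773) = -2794*((8095 - 8150) + 36773) = -2794*(-55 + 36773) = -2794*36718 = -102590092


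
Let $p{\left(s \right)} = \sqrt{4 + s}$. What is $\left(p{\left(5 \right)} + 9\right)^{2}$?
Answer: $144$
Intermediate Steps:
$\left(p{\left(5 \right)} + 9\right)^{2} = \left(\sqrt{4 + 5} + 9\right)^{2} = \left(\sqrt{9} + 9\right)^{2} = \left(3 + 9\right)^{2} = 12^{2} = 144$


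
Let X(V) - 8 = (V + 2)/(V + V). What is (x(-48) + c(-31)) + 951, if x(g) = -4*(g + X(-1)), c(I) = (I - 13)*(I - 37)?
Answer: 4105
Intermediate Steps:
X(V) = 8 + (2 + V)/(2*V) (X(V) = 8 + (V + 2)/(V + V) = 8 + (2 + V)/((2*V)) = 8 + (2 + V)*(1/(2*V)) = 8 + (2 + V)/(2*V))
c(I) = (-37 + I)*(-13 + I) (c(I) = (-13 + I)*(-37 + I) = (-37 + I)*(-13 + I))
x(g) = -30 - 4*g (x(g) = -4*(g + (17/2 + 1/(-1))) = -4*(g + (17/2 - 1)) = -4*(g + 15/2) = -4*(15/2 + g) = -30 - 4*g)
(x(-48) + c(-31)) + 951 = ((-30 - 4*(-48)) + (481 + (-31)**2 - 50*(-31))) + 951 = ((-30 + 192) + (481 + 961 + 1550)) + 951 = (162 + 2992) + 951 = 3154 + 951 = 4105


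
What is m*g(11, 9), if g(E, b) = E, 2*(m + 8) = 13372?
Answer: 73458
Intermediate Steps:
m = 6678 (m = -8 + (½)*13372 = -8 + 6686 = 6678)
m*g(11, 9) = 6678*11 = 73458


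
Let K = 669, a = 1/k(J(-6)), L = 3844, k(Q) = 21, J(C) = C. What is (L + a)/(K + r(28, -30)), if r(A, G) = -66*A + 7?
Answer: -80725/24612 ≈ -3.2799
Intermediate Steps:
r(A, G) = 7 - 66*A
a = 1/21 ≈ 0.047619
(L + a)/(K + r(28, -30)) = (3844 + 1/21)/(669 + (7 - 66*28)) = 80725/(21*(669 + (7 - 1848))) = 80725/(21*(669 - 1841)) = (80725/21)/(-1172) = (80725/21)*(-1/1172) = -80725/24612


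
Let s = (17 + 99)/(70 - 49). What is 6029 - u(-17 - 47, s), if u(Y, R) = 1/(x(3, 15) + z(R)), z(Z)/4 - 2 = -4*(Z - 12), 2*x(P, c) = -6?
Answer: 13752128/2281 ≈ 6029.0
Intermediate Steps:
x(P, c) = -3 (x(P, c) = (½)*(-6) = -3)
z(Z) = 200 - 16*Z (z(Z) = 8 + 4*(-4*(Z - 12)) = 8 + 4*(-4*(-12 + Z)) = 8 + 4*(48 - 4*Z) = 8 + (192 - 16*Z) = 200 - 16*Z)
s = 116/21 ≈ 5.5238
u(Y, R) = 1/(197 - 16*R) (u(Y, R) = 1/(-3 + (200 - 16*R)) = 1/(197 - 16*R))
6029 - u(-17 - 47, s) = 6029 - (-1)/(-197 + 16*(116/21)) = 6029 - (-1)/(-197 + 1856/21) = 6029 - (-1)/(-2281/21) = 6029 - (-1)*(-21)/2281 = 6029 - 1*21/2281 = 6029 - 21/2281 = 13752128/2281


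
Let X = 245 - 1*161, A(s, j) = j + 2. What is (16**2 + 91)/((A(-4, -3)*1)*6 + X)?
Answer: 347/78 ≈ 4.4487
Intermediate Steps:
A(s, j) = 2 + j
X = 84 (X = 245 - 161 = 84)
(16**2 + 91)/((A(-4, -3)*1)*6 + X) = (16**2 + 91)/(((2 - 3)*1)*6 + 84) = (256 + 91)/(-1*1*6 + 84) = 347/(-1*6 + 84) = 347/(-6 + 84) = 347/78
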